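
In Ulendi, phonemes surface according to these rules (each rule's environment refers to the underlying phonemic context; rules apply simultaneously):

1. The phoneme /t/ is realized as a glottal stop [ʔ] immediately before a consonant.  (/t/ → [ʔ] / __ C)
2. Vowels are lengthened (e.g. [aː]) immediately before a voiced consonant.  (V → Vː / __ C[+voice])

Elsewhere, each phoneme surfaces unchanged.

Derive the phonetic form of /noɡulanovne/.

/n/ (word-initial): no rule targets it → [n].
/o/ (between /n/ and /ɡ/): before a voiced consonant, so rule 2 applies → [oː].
/ɡ/ (between /o/ and /u/): no rule targets it → [ɡ].
/u/ (between /ɡ/ and /l/): before a voiced consonant, so rule 2 applies → [uː].
/l/ stays [l].
/a/ meets the environment for rule 2 (before a voiced consonant) → [aː].
/n/ (between /a/ and /o/) is unaffected → [n].
/o/ — between /n/ and /v/, before a voiced consonant — surfaces as [oː] (rule 2).
/v/ stays [v].
/n/ stays [n].
/e/ — word-final; rule 2 does not apply here → [e].

[noːɡuːlaːnoːvne]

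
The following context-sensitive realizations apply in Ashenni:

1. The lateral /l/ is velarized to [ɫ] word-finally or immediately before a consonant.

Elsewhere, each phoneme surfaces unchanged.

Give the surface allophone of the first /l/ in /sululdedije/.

[l]

/l/ (between /u/ and /u/) fails the environment for rule 1, so it stays [l].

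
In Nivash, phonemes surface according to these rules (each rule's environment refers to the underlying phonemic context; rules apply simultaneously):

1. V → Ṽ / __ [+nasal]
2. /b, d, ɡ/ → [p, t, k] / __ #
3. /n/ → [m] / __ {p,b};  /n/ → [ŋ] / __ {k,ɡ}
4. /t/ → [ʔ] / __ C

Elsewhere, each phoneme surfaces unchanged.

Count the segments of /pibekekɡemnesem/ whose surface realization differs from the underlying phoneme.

Segments that undergo a rule: /e/ → [ẽ] (rule 1); /e/ → [ẽ] (rule 1).
All other segments surface unchanged.

2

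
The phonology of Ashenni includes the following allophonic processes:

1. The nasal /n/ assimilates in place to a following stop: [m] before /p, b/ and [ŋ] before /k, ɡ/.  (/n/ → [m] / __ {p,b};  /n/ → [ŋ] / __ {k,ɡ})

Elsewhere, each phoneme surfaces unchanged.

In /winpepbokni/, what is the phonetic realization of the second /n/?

[n]

/n/ (between /k/ and /i/): rule 1 targets it, but not before a labial or velar stop → unchanged [n].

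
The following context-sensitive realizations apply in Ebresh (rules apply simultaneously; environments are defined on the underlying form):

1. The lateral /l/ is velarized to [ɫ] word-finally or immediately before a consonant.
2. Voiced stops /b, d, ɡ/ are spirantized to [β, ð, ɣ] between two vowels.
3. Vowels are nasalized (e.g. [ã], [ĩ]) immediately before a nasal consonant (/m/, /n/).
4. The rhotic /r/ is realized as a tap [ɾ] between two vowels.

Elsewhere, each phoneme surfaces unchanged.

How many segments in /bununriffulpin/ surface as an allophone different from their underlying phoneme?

Segments that undergo a rule: /u/ → [ũ] (rule 3); /u/ → [ũ] (rule 3); /l/ → [ɫ] (rule 1); /i/ → [ĩ] (rule 3).
All other segments surface unchanged.

4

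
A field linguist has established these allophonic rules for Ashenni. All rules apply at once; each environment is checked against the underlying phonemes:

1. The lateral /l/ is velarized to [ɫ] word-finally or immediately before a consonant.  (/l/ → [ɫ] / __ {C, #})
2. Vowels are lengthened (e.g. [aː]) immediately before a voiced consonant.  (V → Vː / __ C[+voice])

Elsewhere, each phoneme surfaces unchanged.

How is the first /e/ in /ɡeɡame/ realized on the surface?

[eː]

Rule 2 applies to /e/ (between /ɡ/ and /ɡ/: before a voiced consonant) → [eː].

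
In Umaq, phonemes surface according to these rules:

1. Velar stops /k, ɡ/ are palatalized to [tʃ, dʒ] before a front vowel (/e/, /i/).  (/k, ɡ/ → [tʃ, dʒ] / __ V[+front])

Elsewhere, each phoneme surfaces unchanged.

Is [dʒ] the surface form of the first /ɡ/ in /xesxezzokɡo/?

No

/ɡ/ (between /k/ and /o/): rule 1 targets it, but not before a front vowel → unchanged [ɡ].
The actual realization is [ɡ], not [dʒ].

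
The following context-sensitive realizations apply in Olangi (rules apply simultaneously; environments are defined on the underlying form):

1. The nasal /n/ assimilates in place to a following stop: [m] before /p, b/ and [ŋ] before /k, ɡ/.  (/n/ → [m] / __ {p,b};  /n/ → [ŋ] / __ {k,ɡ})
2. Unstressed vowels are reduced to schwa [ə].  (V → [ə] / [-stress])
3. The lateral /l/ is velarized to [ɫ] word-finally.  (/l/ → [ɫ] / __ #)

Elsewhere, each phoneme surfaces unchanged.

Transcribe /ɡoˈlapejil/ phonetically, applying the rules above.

[ɡəˈlapəjəɫ]

/o/ — between /ɡ/ and /l/, in an unstressed syllable — surfaces as [ə] (rule 2).
/l/ — between /o/ and /a/; rule 3 does not apply here → [l].
/a/ (between /l/ and /p/) fails the environment for rule 2, so it stays [a].
/e/ (between /p/ and /j/): in an unstressed syllable, so rule 2 applies → [ə].
/i/ (between /j/ and /l/) occurs in an unstressed syllable → [ə] by rule 2.
/l/ — word-final, word-finally — surfaces as [ɫ] (rule 3).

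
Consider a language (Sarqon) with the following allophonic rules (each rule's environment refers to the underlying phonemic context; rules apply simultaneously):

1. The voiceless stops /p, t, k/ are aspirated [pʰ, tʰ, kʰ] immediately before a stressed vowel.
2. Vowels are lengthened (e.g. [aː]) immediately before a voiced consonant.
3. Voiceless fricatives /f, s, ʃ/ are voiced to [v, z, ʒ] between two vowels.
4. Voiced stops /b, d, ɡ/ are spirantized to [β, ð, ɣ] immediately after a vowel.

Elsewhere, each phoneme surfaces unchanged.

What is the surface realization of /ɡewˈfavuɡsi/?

/ɡ/ (word-initial) fails the environment for rule 4, so it stays [ɡ].
/e/ (between /ɡ/ and /w/): before a voiced consonant, so rule 2 applies → [eː].
/w/ stays [w].
/f/ — between /w/ and /a/; rule 3 does not apply here → [f].
/a/ (between /f/ and /v/): before a voiced consonant, so rule 2 applies → [aː].
/v/ stays [v].
Rule 2 applies to /u/ (between /v/ and /ɡ/: before a voiced consonant) → [uː].
/ɡ/ meets the environment for rule 4 (immediately after a vowel) → [ɣ].
/s/ (between /ɡ/ and /i/) fails the environment for rule 3, so it stays [s].
/i/ (word-final): rule 2 targets it, but not before a voiced consonant → unchanged [i].

[ɡeːwˈfaːvuːɣsi]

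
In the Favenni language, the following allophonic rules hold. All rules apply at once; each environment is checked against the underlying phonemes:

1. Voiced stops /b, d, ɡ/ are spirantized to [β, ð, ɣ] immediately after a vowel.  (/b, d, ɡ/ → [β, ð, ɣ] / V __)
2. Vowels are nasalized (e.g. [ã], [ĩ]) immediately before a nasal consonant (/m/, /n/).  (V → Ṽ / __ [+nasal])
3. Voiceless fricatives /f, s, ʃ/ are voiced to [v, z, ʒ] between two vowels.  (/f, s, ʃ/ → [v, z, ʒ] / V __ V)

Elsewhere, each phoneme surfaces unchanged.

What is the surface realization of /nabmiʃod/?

[naβmiʒoð]

/a/ (between /n/ and /b/) is in the target of rule 2 but the environment (before a nasal consonant) is not met → [a].
/b/ (between /a/ and /m/): immediately after a vowel, so rule 1 applies → [β].
/i/ (between /m/ and /ʃ/) is in the target of rule 2 but the environment (before a nasal consonant) is not met → [i].
/ʃ/ — between /i/ and /o/, between two vowels — surfaces as [ʒ] (rule 3).
/o/ (between /ʃ/ and /d/) is in the target of rule 2 but the environment (before a nasal consonant) is not met → [o].
/d/ (word-final): immediately after a vowel, so rule 1 applies → [ð].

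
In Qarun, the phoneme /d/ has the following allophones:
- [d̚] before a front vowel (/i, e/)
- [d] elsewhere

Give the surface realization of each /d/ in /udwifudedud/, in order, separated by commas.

Occurrence 1 (position 2): no conditioning environment matches → elsewhere allophone [d].
Occurrence 2 (position 7): before a front vowel (/i, e/) → [d̚].
Occurrence 3 (position 9): no conditioning environment matches → elsewhere allophone [d].
Occurrence 4 (position 11): no conditioning environment matches → elsewhere allophone [d].

[d], [d̚], [d], [d]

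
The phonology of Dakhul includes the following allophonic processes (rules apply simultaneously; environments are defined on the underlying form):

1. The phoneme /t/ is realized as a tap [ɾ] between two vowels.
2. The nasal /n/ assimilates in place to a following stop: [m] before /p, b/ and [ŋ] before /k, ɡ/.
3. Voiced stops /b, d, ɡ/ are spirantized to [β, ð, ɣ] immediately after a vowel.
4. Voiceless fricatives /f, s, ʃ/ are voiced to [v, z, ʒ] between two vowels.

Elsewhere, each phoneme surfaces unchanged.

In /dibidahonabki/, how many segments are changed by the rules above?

3

Segments that undergo a rule: /b/ → [β] (rule 3); /d/ → [ð] (rule 3); /b/ → [β] (rule 3).
All other segments surface unchanged.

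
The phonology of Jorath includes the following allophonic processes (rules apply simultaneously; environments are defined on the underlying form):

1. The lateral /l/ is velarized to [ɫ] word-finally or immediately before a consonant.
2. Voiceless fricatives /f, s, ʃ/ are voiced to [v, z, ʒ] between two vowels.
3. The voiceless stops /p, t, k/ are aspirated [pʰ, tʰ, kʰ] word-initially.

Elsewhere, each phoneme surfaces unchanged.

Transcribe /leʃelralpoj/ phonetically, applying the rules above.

[leʒeɫraɫpoj]

/l/ — word-initial; rule 1 does not apply here → [l].
/e/ (between /l/ and /ʃ/): no rule targets it → [e].
/ʃ/ meets the environment for rule 2 (between two vowels) → [ʒ].
/e/ stays [e].
/l/ (between /e/ and /r/): word-finally or immediately before a consonant, so rule 1 applies → [ɫ].
/r/ (between /l/ and /a/): no rule targets it → [r].
/a/ stays [a].
/l/ (between /a/ and /p/): word-finally or immediately before a consonant, so rule 1 applies → [ɫ].
/p/ (between /l/ and /o/): rule 3 targets it, but not word-initially → unchanged [p].
/o/ — not in any rule's target class → [o].
/j/ stays [j].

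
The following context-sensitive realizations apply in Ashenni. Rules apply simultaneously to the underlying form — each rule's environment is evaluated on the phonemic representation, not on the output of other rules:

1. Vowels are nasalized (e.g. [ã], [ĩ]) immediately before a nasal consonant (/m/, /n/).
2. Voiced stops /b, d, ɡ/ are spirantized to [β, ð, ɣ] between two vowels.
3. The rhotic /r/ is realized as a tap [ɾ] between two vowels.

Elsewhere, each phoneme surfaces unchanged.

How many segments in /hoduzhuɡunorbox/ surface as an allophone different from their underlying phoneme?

Segments that undergo a rule: /d/ → [ð] (rule 2); /ɡ/ → [ɣ] (rule 2); /u/ → [ũ] (rule 1).
All other segments surface unchanged.

3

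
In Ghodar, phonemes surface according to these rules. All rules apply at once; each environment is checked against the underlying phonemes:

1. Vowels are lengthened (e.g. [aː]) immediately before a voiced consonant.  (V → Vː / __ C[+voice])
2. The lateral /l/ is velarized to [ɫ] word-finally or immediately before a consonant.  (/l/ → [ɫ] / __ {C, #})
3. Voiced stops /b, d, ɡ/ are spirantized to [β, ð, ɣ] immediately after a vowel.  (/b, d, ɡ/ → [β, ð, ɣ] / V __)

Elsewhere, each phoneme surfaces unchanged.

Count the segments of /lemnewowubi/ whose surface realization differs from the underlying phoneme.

5

Segments that undergo a rule: /e/ → [eː] (rule 1); /e/ → [eː] (rule 1); /o/ → [oː] (rule 1); /u/ → [uː] (rule 1); /b/ → [β] (rule 3).
All other segments surface unchanged.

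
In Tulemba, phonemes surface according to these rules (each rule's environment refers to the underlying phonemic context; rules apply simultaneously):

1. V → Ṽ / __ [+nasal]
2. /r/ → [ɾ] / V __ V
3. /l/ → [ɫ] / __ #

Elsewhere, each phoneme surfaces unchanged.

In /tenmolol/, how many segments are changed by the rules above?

2

Segments that undergo a rule: /e/ → [ẽ] (rule 1); /l/ → [ɫ] (rule 3).
All other segments surface unchanged.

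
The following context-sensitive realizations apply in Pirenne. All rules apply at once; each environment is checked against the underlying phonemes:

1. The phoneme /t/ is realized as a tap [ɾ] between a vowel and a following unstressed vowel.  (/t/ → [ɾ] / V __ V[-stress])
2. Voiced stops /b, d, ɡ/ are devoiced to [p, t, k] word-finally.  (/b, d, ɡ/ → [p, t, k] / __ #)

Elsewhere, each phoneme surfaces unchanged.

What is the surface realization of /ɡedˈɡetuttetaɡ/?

[ɡedˈɡeɾutteɾak]

/ɡ/ (word-initial) fails the environment for rule 2, so it stays [ɡ].
/d/ — between /e/ and /ɡ/; rule 2 does not apply here → [d].
/ɡ/ — between /d/ and /e/; rule 2 does not apply here → [ɡ].
/t/ (between /e/ and /u/): between a vowel and a following unstressed vowel, so rule 1 applies → [ɾ].
/t/ — between /u/ and /t/; rule 1 does not apply here → [t].
/t/ (between /t/ and /e/) is in the target of rule 1 but the environment (between a vowel and a following unstressed vowel) is not met → [t].
/t/ (between /e/ and /a/): between a vowel and a following unstressed vowel, so rule 1 applies → [ɾ].
/ɡ/ meets the environment for rule 2 (word-finally) → [k].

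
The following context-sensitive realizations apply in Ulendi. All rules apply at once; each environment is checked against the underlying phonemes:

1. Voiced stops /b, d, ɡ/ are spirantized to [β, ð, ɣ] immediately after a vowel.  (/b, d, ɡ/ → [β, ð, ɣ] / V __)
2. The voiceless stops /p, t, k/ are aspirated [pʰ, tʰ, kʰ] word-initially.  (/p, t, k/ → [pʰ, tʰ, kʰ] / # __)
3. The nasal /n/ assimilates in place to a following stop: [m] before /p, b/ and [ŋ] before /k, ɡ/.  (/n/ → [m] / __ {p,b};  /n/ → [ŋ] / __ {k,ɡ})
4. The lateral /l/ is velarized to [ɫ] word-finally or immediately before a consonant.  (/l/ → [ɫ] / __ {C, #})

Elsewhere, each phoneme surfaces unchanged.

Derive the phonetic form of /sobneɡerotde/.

[soβneɣerotde]

/b/ meets the environment for rule 1 (immediately after a vowel) → [β].
/n/ (between /b/ and /e/) fails the environment for rule 3, so it stays [n].
/ɡ/ (between /e/ and /e/) occurs immediately after a vowel → [ɣ] by rule 1.
/t/ (between /o/ and /d/) is in the target of rule 2 but the environment (word-initially) is not met → [t].
/d/ (between /t/ and /e/): rule 1 targets it, but not immediately after a vowel → unchanged [d].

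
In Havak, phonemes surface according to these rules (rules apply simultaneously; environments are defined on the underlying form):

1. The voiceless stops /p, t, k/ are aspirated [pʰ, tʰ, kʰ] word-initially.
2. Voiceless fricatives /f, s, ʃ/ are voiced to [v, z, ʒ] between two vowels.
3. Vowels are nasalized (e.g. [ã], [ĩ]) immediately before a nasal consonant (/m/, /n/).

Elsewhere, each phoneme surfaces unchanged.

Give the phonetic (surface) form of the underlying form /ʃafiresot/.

[ʃavirezot]

/ʃ/ (word-initial) is in the target of rule 2 but the environment (between two vowels) is not met → [ʃ].
/a/ (between /ʃ/ and /f/): rule 3 targets it, but not before a nasal consonant → unchanged [a].
/f/ (between /a/ and /i/): between two vowels, so rule 2 applies → [v].
/i/ — between /f/ and /r/; rule 3 does not apply here → [i].
/r/ (between /i/ and /e/): no rule targets it → [r].
/e/ (between /r/ and /s/): rule 3 targets it, but not before a nasal consonant → unchanged [e].
Rule 2 applies to /s/ (between /e/ and /o/: between two vowels) → [z].
/o/ — between /s/ and /t/; rule 3 does not apply here → [o].
/t/ (word-final) is in the target of rule 1 but the environment (word-initially) is not met → [t].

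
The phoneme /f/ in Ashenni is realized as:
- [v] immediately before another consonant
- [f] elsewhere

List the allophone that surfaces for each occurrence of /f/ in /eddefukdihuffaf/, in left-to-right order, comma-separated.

[f], [v], [f], [f]

Occurrence 1 (position 5): no conditioning environment matches → elsewhere allophone [f].
Occurrence 2 (position 12): immediately before another consonant → [v].
Occurrence 3 (position 13): no conditioning environment matches → elsewhere allophone [f].
Occurrence 4 (position 15): no conditioning environment matches → elsewhere allophone [f].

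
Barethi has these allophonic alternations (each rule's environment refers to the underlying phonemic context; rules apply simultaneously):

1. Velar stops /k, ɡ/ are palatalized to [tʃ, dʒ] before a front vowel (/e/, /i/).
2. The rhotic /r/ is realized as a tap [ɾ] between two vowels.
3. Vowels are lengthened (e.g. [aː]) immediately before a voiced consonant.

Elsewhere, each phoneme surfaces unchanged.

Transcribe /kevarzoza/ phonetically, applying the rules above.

[tʃeːvaːrzoːza]

/k/ meets the environment for rule 1 (before a front vowel) → [tʃ].
/e/ meets the environment for rule 3 (before a voiced consonant) → [eː].
/v/ (between /e/ and /a/) is unaffected → [v].
Rule 3 applies to /a/ (between /v/ and /r/: before a voiced consonant) → [aː].
/r/ (between /a/ and /z/) is in the target of rule 2 but the environment (between two vowels) is not met → [r].
/z/ — not in any rule's target class → [z].
/o/ (between /z/ and /z/): before a voiced consonant, so rule 3 applies → [oː].
/z/ stays [z].
/a/ (word-final): rule 3 targets it, but not before a voiced consonant → unchanged [a].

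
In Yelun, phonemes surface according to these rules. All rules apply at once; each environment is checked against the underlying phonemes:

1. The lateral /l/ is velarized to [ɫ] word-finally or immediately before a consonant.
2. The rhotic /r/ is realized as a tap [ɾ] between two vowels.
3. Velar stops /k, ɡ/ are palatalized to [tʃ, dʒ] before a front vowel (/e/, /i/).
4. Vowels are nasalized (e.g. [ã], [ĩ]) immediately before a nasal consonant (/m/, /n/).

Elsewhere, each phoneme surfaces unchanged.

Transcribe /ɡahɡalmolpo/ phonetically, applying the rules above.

[ɡahɡaɫmoɫpo]

/ɡ/ (word-initial) is in the target of rule 3 but the environment (before a front vowel) is not met → [ɡ].
/a/ (between /ɡ/ and /h/): rule 4 targets it, but not before a nasal consonant → unchanged [a].
/h/ (between /a/ and /ɡ/) is unaffected → [h].
/ɡ/ (between /h/ and /a/) fails the environment for rule 3, so it stays [ɡ].
/a/ (between /ɡ/ and /l/) is in the target of rule 4 but the environment (before a nasal consonant) is not met → [a].
/l/ meets the environment for rule 1 (word-finally or immediately before a consonant) → [ɫ].
/m/ — not in any rule's target class → [m].
/o/ (between /m/ and /l/) fails the environment for rule 4, so it stays [o].
/l/ — between /o/ and /p/, word-finally or immediately before a consonant — surfaces as [ɫ] (rule 1).
/p/ (between /l/ and /o/): no rule targets it → [p].
/o/ (word-final) fails the environment for rule 4, so it stays [o].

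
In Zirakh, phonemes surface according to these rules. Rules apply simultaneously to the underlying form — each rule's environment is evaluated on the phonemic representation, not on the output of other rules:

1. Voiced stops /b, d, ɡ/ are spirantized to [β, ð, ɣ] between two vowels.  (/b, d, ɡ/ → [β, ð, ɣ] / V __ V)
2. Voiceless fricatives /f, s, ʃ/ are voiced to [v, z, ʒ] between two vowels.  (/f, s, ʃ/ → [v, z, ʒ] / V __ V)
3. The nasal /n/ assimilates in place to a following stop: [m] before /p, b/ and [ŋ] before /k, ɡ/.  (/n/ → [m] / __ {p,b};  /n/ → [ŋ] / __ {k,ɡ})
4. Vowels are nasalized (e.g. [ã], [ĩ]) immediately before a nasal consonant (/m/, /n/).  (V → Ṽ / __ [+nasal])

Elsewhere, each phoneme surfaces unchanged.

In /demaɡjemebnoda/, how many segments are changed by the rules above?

Segments that undergo a rule: /e/ → [ẽ] (rule 4); /e/ → [ẽ] (rule 4); /d/ → [ð] (rule 1).
All other segments surface unchanged.

3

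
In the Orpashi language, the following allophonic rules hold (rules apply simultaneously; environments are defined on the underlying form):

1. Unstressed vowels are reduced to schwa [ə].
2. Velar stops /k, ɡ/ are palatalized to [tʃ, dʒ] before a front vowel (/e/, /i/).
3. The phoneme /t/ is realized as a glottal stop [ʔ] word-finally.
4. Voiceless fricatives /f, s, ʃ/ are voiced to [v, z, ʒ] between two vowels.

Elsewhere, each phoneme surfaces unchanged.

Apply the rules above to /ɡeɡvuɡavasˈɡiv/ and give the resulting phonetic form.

/ɡ/ meets the environment for rule 2 (before a front vowel) → [dʒ].
/e/ (between /ɡ/ and /ɡ/): in an unstressed syllable, so rule 1 applies → [ə].
/ɡ/ (between /e/ and /v/) is in the target of rule 2 but the environment (before a front vowel) is not met → [ɡ].
/v/ (between /ɡ/ and /u/) is unaffected → [v].
/u/ — between /v/ and /ɡ/, in an unstressed syllable — surfaces as [ə] (rule 1).
/ɡ/ — between /u/ and /a/; rule 2 does not apply here → [ɡ].
/a/ meets the environment for rule 1 (in an unstressed syllable) → [ə].
/v/ (between /a/ and /a/) is unaffected → [v].
Rule 1 applies to /a/ (between /v/ and /s/: in an unstressed syllable) → [ə].
/s/ (between /a/ and /ɡ/) is in the target of rule 4 but the environment (between two vowels) is not met → [s].
/ɡ/ — between /s/ and /i/, before a front vowel — surfaces as [dʒ] (rule 2).
/i/ — between /ɡ/ and /v/; rule 1 does not apply here → [i].
/v/ — not in any rule's target class → [v].

[dʒəɡvəɡəvəsˈdʒiv]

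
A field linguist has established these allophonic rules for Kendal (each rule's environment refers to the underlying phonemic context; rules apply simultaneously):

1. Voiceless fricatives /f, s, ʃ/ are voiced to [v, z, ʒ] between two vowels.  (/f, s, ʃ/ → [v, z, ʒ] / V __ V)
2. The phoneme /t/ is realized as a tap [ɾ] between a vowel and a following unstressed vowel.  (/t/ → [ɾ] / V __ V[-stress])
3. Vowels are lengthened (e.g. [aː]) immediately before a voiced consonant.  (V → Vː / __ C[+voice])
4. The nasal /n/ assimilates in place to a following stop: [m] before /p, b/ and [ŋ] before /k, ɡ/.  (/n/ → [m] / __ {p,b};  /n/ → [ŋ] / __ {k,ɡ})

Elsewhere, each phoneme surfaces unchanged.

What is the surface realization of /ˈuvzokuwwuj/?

Rule 3 applies to /u/ (word-initial: before a voiced consonant) → [uː].
/o/ (between /z/ and /k/): rule 3 targets it, but not before a voiced consonant → unchanged [o].
/u/ (between /k/ and /w/): before a voiced consonant, so rule 3 applies → [uː].
/u/ meets the environment for rule 3 (before a voiced consonant) → [uː].

[ˈuːvzokuːwwuːj]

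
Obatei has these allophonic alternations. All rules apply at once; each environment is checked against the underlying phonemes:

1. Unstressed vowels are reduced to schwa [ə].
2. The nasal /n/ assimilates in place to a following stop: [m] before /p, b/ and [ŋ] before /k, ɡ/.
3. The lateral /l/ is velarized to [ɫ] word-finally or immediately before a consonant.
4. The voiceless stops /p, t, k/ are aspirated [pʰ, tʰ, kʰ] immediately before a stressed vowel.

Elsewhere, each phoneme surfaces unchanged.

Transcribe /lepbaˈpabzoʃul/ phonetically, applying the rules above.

/l/ (word-initial) fails the environment for rule 3, so it stays [l].
/e/ — between /l/ and /p/, in an unstressed syllable — surfaces as [ə] (rule 1).
/p/ — between /e/ and /b/; rule 4 does not apply here → [p].
/b/ stays [b].
Rule 1 applies to /a/ (between /b/ and /p/: in an unstressed syllable) → [ə].
/p/ meets the environment for rule 4 (immediately before a stressed vowel) → [pʰ].
/a/ (between /p/ and /b/) is in the target of rule 1 but the environment (in an unstressed syllable) is not met → [a].
/b/ (between /a/ and /z/): no rule targets it → [b].
/z/ (between /b/ and /o/) is unaffected → [z].
/o/ (between /z/ and /ʃ/) occurs in an unstressed syllable → [ə] by rule 1.
/ʃ/ — not in any rule's target class → [ʃ].
/u/ (between /ʃ/ and /l/): in an unstressed syllable, so rule 1 applies → [ə].
/l/ (word-final): word-finally or immediately before a consonant, so rule 3 applies → [ɫ].

[ləpbəˈpʰabzəʃəɫ]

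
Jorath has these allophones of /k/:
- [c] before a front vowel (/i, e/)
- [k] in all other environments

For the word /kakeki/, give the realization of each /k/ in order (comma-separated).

[k], [c], [c]

Occurrence 1 (position 1): no conditioning environment matches → elsewhere allophone [k].
Occurrence 2 (position 3): before a front vowel → [c].
Occurrence 3 (position 5): before a front vowel → [c].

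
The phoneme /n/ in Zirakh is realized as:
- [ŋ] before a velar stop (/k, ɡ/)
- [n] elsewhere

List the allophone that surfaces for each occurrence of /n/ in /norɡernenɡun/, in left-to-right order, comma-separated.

[n], [n], [ŋ], [n]

Occurrence 1 (position 1): no conditioning environment matches → elsewhere allophone [n].
Occurrence 2 (position 7): no conditioning environment matches → elsewhere allophone [n].
Occurrence 3 (position 9): before a velar stop → [ŋ].
Occurrence 4 (position 12): no conditioning environment matches → elsewhere allophone [n].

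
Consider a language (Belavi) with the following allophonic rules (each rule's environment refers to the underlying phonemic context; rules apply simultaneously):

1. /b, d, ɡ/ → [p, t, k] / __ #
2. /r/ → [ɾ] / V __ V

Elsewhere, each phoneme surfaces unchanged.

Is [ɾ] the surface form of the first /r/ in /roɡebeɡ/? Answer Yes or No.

No

/r/ (word-initial) fails the environment for rule 2, so it stays [r].
The actual realization is [r], not [ɾ].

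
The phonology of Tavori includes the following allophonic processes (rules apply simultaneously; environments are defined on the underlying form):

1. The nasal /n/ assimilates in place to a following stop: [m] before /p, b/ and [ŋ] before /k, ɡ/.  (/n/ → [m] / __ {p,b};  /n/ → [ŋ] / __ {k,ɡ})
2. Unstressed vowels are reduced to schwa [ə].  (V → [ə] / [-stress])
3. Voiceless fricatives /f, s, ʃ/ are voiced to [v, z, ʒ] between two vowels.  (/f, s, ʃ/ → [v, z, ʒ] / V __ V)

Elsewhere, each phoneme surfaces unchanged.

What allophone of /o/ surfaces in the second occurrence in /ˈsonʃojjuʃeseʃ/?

/o/ (between /ʃ/ and /j/) occurs in an unstressed syllable → [ə] by rule 2.

[ə]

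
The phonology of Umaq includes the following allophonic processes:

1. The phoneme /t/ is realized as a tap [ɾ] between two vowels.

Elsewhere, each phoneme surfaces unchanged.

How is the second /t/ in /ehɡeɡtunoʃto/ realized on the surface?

/t/ (between /ʃ/ and /o/) is in the target of rule 1 but the environment (between two vowels) is not met → [t].

[t]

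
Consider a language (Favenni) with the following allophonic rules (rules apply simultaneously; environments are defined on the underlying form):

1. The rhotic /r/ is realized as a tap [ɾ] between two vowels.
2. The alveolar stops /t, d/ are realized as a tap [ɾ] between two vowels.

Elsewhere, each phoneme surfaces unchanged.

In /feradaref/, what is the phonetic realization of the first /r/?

/r/ (between /e/ and /a/) occurs between two vowels → [ɾ] by rule 1.

[ɾ]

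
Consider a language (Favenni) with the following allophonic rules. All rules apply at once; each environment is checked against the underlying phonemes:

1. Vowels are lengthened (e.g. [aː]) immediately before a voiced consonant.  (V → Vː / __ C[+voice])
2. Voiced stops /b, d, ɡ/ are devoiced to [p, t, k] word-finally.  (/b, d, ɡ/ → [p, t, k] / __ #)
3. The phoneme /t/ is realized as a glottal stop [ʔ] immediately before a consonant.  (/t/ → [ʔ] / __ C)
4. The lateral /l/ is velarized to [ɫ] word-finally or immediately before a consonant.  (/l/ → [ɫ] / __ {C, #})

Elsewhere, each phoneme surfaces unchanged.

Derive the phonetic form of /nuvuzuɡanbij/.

[nuːvuːzuːɡaːnbiːj]

/n/ (word-initial) is unaffected → [n].
/u/ — between /n/ and /v/, before a voiced consonant — surfaces as [uː] (rule 1).
/v/ — not in any rule's target class → [v].
/u/ meets the environment for rule 1 (before a voiced consonant) → [uː].
/z/ (between /u/ and /u/): no rule targets it → [z].
/u/ (between /z/ and /ɡ/): before a voiced consonant, so rule 1 applies → [uː].
/ɡ/ (between /u/ and /a/) is in the target of rule 2 but the environment (word-finally) is not met → [ɡ].
/a/ (between /ɡ/ and /n/) occurs before a voiced consonant → [aː] by rule 1.
/n/ (between /a/ and /b/): no rule targets it → [n].
/b/ (between /n/ and /i/) is in the target of rule 2 but the environment (word-finally) is not met → [b].
/i/ — between /b/ and /j/, before a voiced consonant — surfaces as [iː] (rule 1).
/j/ (word-final): no rule targets it → [j].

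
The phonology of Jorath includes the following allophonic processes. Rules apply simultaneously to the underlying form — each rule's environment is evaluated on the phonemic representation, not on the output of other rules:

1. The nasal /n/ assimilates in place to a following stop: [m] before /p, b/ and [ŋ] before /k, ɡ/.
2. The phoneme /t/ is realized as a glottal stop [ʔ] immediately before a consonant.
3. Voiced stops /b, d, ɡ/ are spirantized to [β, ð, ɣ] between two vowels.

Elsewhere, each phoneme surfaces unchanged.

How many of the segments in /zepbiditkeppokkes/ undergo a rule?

2

Segments that undergo a rule: /d/ → [ð] (rule 3); /t/ → [ʔ] (rule 2).
All other segments surface unchanged.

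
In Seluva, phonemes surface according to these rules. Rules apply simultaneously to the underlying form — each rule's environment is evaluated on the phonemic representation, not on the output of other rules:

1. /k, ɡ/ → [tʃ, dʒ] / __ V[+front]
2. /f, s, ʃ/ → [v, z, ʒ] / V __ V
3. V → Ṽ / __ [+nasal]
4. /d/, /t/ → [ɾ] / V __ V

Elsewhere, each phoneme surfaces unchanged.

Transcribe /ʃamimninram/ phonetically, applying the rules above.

[ʃãmĩmnĩnrãm]

/ʃ/ (word-initial) fails the environment for rule 2, so it stays [ʃ].
/a/ — between /ʃ/ and /m/, before a nasal consonant — surfaces as [ã] (rule 3).
/m/ (between /a/ and /i/) is unaffected → [m].
Rule 3 applies to /i/ (between /m/ and /m/: before a nasal consonant) → [ĩ].
/m/ stays [m].
/n/ (between /m/ and /i/) is unaffected → [n].
Rule 3 applies to /i/ (between /n/ and /n/: before a nasal consonant) → [ĩ].
/n/ (between /i/ and /r/) is unaffected → [n].
/r/ stays [r].
/a/ meets the environment for rule 3 (before a nasal consonant) → [ã].
/m/ (word-final): no rule targets it → [m].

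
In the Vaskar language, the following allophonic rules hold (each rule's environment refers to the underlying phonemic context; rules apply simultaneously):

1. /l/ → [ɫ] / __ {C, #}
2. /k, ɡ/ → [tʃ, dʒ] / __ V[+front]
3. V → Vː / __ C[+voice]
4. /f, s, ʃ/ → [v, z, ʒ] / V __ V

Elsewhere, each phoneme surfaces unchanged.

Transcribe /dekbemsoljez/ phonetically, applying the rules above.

/e/ — between /d/ and /k/; rule 3 does not apply here → [e].
/k/ — between /e/ and /b/; rule 2 does not apply here → [k].
/e/ (between /b/ and /m/) occurs before a voiced consonant → [eː] by rule 3.
/s/ (between /m/ and /o/): rule 4 targets it, but not between two vowels → unchanged [s].
Rule 3 applies to /o/ (between /s/ and /l/: before a voiced consonant) → [oː].
/l/ meets the environment for rule 1 (word-finally or immediately before a consonant) → [ɫ].
/e/ (between /j/ and /z/) occurs before a voiced consonant → [eː] by rule 3.

[dekbeːmsoːɫjeːz]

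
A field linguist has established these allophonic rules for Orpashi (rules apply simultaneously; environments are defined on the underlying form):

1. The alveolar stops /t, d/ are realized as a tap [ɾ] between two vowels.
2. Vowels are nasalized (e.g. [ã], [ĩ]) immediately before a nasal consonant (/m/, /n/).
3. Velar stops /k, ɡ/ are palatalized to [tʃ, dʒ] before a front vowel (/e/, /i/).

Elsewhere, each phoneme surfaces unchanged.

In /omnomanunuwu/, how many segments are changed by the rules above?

Segments that undergo a rule: /o/ → [õ] (rule 2); /o/ → [õ] (rule 2); /a/ → [ã] (rule 2); /u/ → [ũ] (rule 2).
All other segments surface unchanged.

4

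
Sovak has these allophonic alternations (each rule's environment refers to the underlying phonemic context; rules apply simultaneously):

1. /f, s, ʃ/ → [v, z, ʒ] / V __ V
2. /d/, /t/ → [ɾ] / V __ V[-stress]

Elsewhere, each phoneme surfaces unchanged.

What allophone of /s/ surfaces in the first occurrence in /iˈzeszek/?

/s/ (between /e/ and /z/): rule 1 targets it, but not between two vowels → unchanged [s].

[s]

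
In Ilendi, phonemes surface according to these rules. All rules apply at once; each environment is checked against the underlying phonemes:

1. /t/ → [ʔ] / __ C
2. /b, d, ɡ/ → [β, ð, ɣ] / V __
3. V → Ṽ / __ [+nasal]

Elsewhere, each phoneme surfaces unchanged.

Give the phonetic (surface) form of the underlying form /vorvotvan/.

[vorvoʔvãn]

/v/ (word-initial) is unaffected → [v].
/o/ — between /v/ and /r/; rule 3 does not apply here → [o].
/r/ — not in any rule's target class → [r].
/v/ (between /r/ and /o/) is unaffected → [v].
/o/ (between /v/ and /t/) fails the environment for rule 3, so it stays [o].
/t/ (between /o/ and /v/): immediately before a consonant, so rule 1 applies → [ʔ].
/v/ (between /t/ and /a/) is unaffected → [v].
/a/ (between /v/ and /n/): before a nasal consonant, so rule 3 applies → [ã].
/n/ (word-final): no rule targets it → [n].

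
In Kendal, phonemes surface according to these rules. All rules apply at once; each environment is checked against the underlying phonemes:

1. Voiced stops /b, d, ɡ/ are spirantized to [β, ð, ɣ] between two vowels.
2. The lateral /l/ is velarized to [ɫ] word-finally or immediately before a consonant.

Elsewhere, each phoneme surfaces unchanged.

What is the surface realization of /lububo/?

[luβuβo]

/l/ (word-initial) is in the target of rule 2 but the environment (word-finally or immediately before a consonant) is not met → [l].
/b/ (between /u/ and /u/): between two vowels, so rule 1 applies → [β].
/b/ meets the environment for rule 1 (between two vowels) → [β].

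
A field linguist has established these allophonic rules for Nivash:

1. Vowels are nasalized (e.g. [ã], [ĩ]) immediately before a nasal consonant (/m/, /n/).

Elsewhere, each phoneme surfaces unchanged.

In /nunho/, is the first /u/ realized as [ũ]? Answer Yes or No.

/u/ meets the environment for rule 1 (before a nasal consonant) → [ũ].
The actual realization is [ũ], which matches [ũ].

Yes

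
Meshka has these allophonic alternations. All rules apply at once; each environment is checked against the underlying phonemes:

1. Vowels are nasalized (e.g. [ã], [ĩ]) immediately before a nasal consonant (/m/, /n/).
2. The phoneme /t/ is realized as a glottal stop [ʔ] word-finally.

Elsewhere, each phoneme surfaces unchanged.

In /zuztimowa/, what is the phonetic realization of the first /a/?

/a/ (word-final) fails the environment for rule 1, so it stays [a].

[a]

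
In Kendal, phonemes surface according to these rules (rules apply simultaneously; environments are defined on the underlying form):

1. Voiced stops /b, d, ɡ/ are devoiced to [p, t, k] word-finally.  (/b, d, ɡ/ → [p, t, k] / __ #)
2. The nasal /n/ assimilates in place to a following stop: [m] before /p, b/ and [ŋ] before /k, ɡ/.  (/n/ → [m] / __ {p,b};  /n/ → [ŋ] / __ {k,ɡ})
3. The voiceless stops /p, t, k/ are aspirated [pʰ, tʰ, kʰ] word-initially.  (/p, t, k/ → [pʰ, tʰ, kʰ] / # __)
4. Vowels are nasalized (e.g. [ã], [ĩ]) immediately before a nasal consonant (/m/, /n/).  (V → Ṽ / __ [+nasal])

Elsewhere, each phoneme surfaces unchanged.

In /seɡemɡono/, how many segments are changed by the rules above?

Segments that undergo a rule: /e/ → [ẽ] (rule 4); /o/ → [õ] (rule 4).
All other segments surface unchanged.

2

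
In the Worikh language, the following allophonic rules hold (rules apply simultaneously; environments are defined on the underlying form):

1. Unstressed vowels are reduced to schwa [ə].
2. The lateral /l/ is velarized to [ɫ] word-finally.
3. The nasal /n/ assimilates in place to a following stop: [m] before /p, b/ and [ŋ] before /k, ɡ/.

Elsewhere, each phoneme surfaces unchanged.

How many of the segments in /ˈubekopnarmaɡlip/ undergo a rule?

Segments that undergo a rule: /e/ → [ə] (rule 1); /o/ → [ə] (rule 1); /a/ → [ə] (rule 1); /a/ → [ə] (rule 1); /i/ → [ə] (rule 1).
All other segments surface unchanged.

5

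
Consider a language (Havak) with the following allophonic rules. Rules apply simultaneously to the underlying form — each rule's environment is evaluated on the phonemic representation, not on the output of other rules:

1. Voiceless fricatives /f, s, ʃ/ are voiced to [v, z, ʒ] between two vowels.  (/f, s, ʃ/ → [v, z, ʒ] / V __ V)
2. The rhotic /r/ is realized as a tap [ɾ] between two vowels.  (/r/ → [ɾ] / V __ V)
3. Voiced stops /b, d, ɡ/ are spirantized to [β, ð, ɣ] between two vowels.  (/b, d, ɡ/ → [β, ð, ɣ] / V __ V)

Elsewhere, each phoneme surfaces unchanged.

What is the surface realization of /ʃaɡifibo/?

/ʃ/ (word-initial) is in the target of rule 1 but the environment (between two vowels) is not met → [ʃ].
/ɡ/ — between /a/ and /i/, between two vowels — surfaces as [ɣ] (rule 3).
/f/ (between /i/ and /i/): between two vowels, so rule 1 applies → [v].
/b/ (between /i/ and /o/) occurs between two vowels → [β] by rule 3.

[ʃaɣiviβo]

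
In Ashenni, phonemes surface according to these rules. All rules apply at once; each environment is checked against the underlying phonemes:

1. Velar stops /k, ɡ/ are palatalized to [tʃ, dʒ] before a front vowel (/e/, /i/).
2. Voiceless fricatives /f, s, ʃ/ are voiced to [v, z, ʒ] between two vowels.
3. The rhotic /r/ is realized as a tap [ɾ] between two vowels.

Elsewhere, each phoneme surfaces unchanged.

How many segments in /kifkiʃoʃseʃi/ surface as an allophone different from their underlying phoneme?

Segments that undergo a rule: /k/ → [tʃ] (rule 1); /k/ → [tʃ] (rule 1); /ʃ/ → [ʒ] (rule 2); /ʃ/ → [ʒ] (rule 2).
All other segments surface unchanged.

4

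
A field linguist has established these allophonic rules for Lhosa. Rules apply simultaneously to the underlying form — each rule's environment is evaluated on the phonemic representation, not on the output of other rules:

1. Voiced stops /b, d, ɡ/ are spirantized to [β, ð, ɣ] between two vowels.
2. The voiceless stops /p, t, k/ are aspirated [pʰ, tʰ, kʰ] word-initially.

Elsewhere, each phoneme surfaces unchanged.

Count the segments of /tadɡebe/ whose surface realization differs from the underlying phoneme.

Segments that undergo a rule: /t/ → [tʰ] (rule 2); /b/ → [β] (rule 1).
All other segments surface unchanged.

2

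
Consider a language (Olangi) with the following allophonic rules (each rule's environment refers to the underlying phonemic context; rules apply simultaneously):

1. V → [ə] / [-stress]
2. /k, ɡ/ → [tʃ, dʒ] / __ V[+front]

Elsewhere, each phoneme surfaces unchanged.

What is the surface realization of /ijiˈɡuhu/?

/i/ — word-initial, in an unstressed syllable — surfaces as [ə] (rule 1).
/j/ (between /i/ and /i/) is unaffected → [j].
/i/ meets the environment for rule 1 (in an unstressed syllable) → [ə].
/ɡ/ (between /i/ and /u/) is in the target of rule 2 but the environment (before a front vowel) is not met → [ɡ].
/u/ (between /ɡ/ and /h/): rule 1 targets it, but not in an unstressed syllable → unchanged [u].
/h/ (between /u/ and /u/) is unaffected → [h].
/u/ (word-final): in an unstressed syllable, so rule 1 applies → [ə].

[əjəˈɡuhə]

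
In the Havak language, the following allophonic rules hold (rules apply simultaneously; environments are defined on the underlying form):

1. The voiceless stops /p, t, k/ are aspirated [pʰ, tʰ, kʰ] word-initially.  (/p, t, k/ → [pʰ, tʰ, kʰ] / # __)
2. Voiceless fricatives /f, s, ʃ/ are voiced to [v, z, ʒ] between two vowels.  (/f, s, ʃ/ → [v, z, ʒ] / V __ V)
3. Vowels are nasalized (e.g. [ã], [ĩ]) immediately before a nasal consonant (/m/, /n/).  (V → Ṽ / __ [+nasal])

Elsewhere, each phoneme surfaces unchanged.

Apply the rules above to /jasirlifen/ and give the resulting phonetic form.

/j/ (word-initial) is unaffected → [j].
/a/ (between /j/ and /s/): rule 3 targets it, but not before a nasal consonant → unchanged [a].
/s/ (between /a/ and /i/) occurs between two vowels → [z] by rule 2.
/i/ — between /s/ and /r/; rule 3 does not apply here → [i].
/r/ (between /i/ and /l/): no rule targets it → [r].
/l/ stays [l].
/i/ (between /l/ and /f/): rule 3 targets it, but not before a nasal consonant → unchanged [i].
/f/ meets the environment for rule 2 (between two vowels) → [v].
/e/ (between /f/ and /n/): before a nasal consonant, so rule 3 applies → [ẽ].
/n/ stays [n].

[jazirlivẽn]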